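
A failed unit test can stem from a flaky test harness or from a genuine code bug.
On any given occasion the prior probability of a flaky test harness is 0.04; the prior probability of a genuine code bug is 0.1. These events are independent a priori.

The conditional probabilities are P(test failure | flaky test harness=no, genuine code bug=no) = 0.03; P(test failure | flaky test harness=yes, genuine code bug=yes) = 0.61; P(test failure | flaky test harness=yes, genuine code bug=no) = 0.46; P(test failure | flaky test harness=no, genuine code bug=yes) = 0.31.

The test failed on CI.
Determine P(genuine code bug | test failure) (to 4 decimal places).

P(genuine code bug | test failure) ≈ 0.4312

P(test failure) = 0.03*0.96*0.9 + 0.31*0.96*0.1 + 0.46*0.04*0.9 + 0.61*0.04*0.1 = 0.025920 + 0.029760 + 0.016560 + 0.002440 = 0.074680
Restricting to configurations with genuine code bug present: 0.029760 + 0.002440 = 0.032200.
Hence the posterior is 0.032200/0.074680 ≈ 0.4312.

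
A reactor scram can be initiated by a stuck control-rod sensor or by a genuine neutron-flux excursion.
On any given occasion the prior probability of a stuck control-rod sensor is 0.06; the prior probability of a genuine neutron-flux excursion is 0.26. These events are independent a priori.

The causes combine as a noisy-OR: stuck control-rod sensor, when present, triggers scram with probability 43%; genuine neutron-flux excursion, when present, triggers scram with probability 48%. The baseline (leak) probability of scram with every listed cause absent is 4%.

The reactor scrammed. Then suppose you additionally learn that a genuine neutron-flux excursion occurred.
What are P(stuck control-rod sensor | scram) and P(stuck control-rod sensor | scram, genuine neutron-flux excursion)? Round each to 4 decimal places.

Under noisy-OR, P(scram | causes) = 1 − (1−0.04)·∏(1−qᵢ) over the active causes.
Weight on stuck control-rod sensor=true, given the evidence: 0.020104 + 0.011161 = 0.031265
Normalizer over all consistent configurations: 0.04*0.94*0.74 + 0.5008*0.94*0.26 + 0.4528*0.06*0.74 + 0.715456*0.06*0.26 = 0.181485
P(stuck control-rod sensor | scram) = 0.031265/0.181485 ≈ 0.1723

Now also conditioning on genuine neutron-flux excursion=true:
Weight on stuck control-rod sensor=true, given the evidence: 0.715456·0.06 = 0.042927
The normalizing constant is 0.5008·0.94 + 0.715456·0.06 = 0.513679
P(stuck control-rod sensor | scram, genuine neutron-flux excursion) = 0.042927/0.513679 ≈ 0.0836

P(stuck control-rod sensor | scram) ≈ 0.1723; P(stuck control-rod sensor | scram, genuine neutron-flux excursion) ≈ 0.0836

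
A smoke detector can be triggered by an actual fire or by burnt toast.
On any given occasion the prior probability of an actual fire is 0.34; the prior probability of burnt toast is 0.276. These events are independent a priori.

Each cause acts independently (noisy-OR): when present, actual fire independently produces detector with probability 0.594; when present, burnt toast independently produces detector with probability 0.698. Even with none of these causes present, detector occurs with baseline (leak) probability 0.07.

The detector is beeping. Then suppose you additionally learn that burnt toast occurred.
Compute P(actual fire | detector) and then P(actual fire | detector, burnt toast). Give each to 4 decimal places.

P(actual fire | detector) ≈ 0.5897; P(actual fire | detector, burnt toast) ≈ 0.3883

Under noisy-OR, P(detector | causes) = 1 − (1−0.07)·∏(1−qᵢ) over the active causes.
Enumerate the 4 (actual fire, burnt toast) configurations and weight by the priors:
  P(detector) = 0.07×0.66×0.724 + 0.71914×0.66×0.276 + 0.62242×0.34×0.724 + 0.885971×0.34×0.276
        = 0.033449 + 0.130999 + 0.153215 + 0.083140 = 0.400803
Keeping only the actual fire-present terms gives 0.236355, so
  P(actual fire | detector) = 0.236355 / 0.400803 ≈ 0.5897

With the extra evidence:
By total probability over both values of actual fire:
  P(detector | burnt toast) = 0.71914·0.66 + 0.885971·0.34
        = 0.474632 + 0.301230 = 0.775862
Configurations with actual fire contribute 0.301230, so
  P(actual fire | detector, burnt toast) = 0.301230 / 0.775862 ≈ 0.3883
The drop from 0.5897 to 0.3883 is the explaining-away (discounting) effect.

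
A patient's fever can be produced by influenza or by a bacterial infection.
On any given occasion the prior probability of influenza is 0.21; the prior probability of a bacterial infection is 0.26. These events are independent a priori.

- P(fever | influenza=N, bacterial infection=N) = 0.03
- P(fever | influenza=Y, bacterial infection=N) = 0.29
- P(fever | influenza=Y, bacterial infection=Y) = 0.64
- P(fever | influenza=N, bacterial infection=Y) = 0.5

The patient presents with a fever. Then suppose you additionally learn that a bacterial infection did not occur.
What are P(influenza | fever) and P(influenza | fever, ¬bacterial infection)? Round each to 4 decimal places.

P(influenza | fever) ≈ 0.3996; P(influenza | fever, ¬bacterial infection) ≈ 0.7199

For the numerator, keep only influenza=true terms: 0.045066 + 0.034944 = 0.080010
The normalizing constant is 0.03*0.79*0.74 + 0.5*0.79*0.26 + 0.29*0.21*0.74 + 0.64*0.21*0.26 = 0.200248
P(influenza | fever) = 0.080010/0.200248 ≈ 0.3996

Now also conditioning on bacterial infection≠true:
For the numerator, keep only influenza=true terms: 0.29×0.21 = 0.060900
Normalizer over all consistent configurations: 0.03×0.79 + 0.29×0.21 = 0.084600
P(influenza | fever, ¬bacterial infection) = 0.060900/0.084600 ≈ 0.7199
With bacterial infection excluded, influenza must carry more of the explanatory weight for the fever.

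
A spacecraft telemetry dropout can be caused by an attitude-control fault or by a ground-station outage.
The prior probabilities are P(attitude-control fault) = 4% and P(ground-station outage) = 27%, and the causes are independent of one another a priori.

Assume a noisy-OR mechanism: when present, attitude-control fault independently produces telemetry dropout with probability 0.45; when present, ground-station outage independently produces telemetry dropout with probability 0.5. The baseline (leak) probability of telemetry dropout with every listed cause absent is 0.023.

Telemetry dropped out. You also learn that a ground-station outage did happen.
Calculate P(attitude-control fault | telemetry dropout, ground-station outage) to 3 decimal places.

Under noisy-OR, P(telemetry dropout | causes) = 1 − (1−0.023)·∏(1−qᵢ) over the active causes.
Sum P(telemetry dropout|·) weighted by the priors over both values of attitude-control fault:
  P(telemetry dropout | ground-station outage) = 0.5115*0.96 + 0.731325*0.04
        = 0.491040 + 0.029253 = 0.520293
Keeping only the attitude-control fault-present terms gives 0.029253, so
  P(attitude-control fault | telemetry dropout, ground-station outage) = 0.029253 / 0.520293 ≈ 0.056

P(attitude-control fault | telemetry dropout, ground-station outage) ≈ 0.056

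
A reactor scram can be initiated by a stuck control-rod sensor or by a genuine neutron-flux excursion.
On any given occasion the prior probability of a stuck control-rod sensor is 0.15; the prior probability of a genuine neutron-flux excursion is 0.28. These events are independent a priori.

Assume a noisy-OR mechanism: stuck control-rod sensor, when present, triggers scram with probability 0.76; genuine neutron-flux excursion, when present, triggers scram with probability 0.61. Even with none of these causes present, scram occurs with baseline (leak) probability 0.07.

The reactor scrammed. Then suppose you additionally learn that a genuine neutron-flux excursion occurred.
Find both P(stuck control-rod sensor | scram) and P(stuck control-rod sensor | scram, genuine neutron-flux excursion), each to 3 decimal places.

Under noisy-OR, P(scram | causes) = 1 − (1−0.07)·∏(1−qᵢ) over the active causes.
Enumerate the 4 (stuck control-rod sensor, genuine neutron-flux excursion) configurations and weight by the priors:
  P(scram) = 0.07·0.85·0.72 + 0.6373·0.85·0.28 + 0.7768·0.15·0.72 + 0.912952·0.15·0.28
        = 0.042840 + 0.151677 + 0.083894 + 0.038344 = 0.316755
Configurations with stuck control-rod sensor contribute 0.122238, so
  P(stuck control-rod sensor | scram) = 0.122238 / 0.316755 ≈ 0.386

Now also conditioning on genuine neutron-flux excursion=true:
P(scram | genuine neutron-flux excursion) = 0.6373·0.85 + 0.912952·0.15 = 0.541705 + 0.136943 = 0.678648
Restricting to configurations with stuck control-rod sensor present: 0.912952·0.15 = 0.136943.
Hence the posterior is 0.136943/0.678648 ≈ 0.202.
— genuine neutron-flux excursion explains away the evidence for stuck control-rod sensor.

P(stuck control-rod sensor | scram) ≈ 0.386; P(stuck control-rod sensor | scram, genuine neutron-flux excursion) ≈ 0.202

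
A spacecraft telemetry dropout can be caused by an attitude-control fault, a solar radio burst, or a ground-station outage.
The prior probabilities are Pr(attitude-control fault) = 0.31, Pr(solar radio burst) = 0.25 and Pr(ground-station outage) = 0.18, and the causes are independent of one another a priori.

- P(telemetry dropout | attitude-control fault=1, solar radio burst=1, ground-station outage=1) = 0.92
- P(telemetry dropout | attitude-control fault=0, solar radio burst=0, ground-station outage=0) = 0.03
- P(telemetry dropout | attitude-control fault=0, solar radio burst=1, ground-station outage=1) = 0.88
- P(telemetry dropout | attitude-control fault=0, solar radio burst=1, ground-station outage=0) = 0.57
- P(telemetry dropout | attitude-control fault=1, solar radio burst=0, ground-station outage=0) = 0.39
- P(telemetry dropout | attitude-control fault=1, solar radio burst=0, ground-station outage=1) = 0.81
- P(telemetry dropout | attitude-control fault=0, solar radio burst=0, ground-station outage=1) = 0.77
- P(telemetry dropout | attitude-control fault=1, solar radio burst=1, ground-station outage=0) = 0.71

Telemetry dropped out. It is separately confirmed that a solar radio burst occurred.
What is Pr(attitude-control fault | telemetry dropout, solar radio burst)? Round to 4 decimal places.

Pr(attitude-control fault | telemetry dropout, solar radio burst) ≈ 0.3493

P(telemetry dropout | solar radio burst) = 0.57*0.69*0.82 + 0.88*0.69*0.18 + 0.71*0.31*0.82 + 0.92*0.31*0.18 = 0.322506 + 0.109296 + 0.180482 + 0.051336 = 0.663620
The attitude-control fault-present share is 0.180482 + 0.051336 = 0.231818.
Hence the posterior is 0.231818/0.663620 ≈ 0.3493.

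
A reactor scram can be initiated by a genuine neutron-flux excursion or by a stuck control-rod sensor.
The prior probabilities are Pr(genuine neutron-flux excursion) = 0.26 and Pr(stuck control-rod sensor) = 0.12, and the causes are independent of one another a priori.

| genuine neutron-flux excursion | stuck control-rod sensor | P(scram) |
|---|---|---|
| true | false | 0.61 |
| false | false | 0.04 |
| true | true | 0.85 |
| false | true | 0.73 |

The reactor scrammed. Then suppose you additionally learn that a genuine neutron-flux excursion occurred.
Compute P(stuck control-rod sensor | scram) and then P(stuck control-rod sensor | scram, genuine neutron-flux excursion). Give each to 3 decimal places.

P(scram) = 0.04×0.74×0.88 + 0.73×0.74×0.12 + 0.61×0.26×0.88 + 0.85×0.26×0.12 = 0.026048 + 0.064824 + 0.139568 + 0.026520 = 0.256960
Of this, 0.091344 comes from 0.064824 + 0.026520 (the stuck control-rod sensor=true cases).
Hence the posterior is 0.091344/0.256960 ≈ 0.355.

With the extra evidence:
For the numerator, keep only stuck control-rod sensor=true terms: 0.85×0.12 = 0.102000
Denominator P(scram | genuine neutron-flux excursion): 0.61×0.88 + 0.85×0.12 = 0.638800
Posterior = 0.102000 / 0.638800 ≈ 0.160

P(stuck control-rod sensor | scram) ≈ 0.355; P(stuck control-rod sensor | scram, genuine neutron-flux excursion) ≈ 0.160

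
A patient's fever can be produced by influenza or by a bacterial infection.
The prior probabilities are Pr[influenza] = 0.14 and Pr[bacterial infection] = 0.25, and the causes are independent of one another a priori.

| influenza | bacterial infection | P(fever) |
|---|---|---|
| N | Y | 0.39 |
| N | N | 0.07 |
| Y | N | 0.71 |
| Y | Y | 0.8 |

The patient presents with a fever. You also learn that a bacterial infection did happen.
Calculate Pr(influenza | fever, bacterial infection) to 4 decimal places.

Enumerate both values of influenza and weight by the priors:
  P(fever | bacterial infection) = 0.39·0.86 + 0.8·0.14
        = 0.335400 + 0.112000 = 0.447400
Configurations with influenza contribute 0.112000, so
  P(influenza | fever, bacterial infection) = 0.112000 / 0.447400 ≈ 0.2503

Pr(influenza | fever, bacterial infection) ≈ 0.2503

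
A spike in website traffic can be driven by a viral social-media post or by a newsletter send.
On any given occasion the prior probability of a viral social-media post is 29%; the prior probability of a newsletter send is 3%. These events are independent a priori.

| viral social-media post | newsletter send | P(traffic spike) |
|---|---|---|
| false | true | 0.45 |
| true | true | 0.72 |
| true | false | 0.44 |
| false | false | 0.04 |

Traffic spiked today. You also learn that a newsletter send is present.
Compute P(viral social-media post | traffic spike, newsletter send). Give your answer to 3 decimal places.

Enumerate both values of viral social-media post and weight by the priors:
  P(traffic spike | newsletter send) = 0.45·0.71 + 0.72·0.29
        = 0.319500 + 0.208800 = 0.528300
The terms with viral social-media post present sum to 0.208800, so
  P(viral social-media post | traffic spike, newsletter send) = 0.208800 / 0.528300 ≈ 0.395

P(viral social-media post | traffic spike, newsletter send) ≈ 0.395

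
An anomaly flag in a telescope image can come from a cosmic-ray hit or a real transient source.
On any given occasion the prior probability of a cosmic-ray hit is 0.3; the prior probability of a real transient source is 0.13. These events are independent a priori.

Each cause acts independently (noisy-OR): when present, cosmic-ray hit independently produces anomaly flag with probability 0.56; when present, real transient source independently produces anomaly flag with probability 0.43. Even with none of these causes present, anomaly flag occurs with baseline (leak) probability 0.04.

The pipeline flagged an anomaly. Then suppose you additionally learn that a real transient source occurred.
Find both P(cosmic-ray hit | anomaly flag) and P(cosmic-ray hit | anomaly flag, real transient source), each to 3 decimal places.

P(cosmic-ray hit | anomaly flag) ≈ 0.733; P(cosmic-ray hit | anomaly flag, real transient source) ≈ 0.418

Under noisy-OR, P(anomaly flag | causes) = 1 − (1−0.04)·∏(1−qᵢ) over the active causes.
P(anomaly flag) = 0.04·0.7·0.87 + 0.4528·0.7·0.13 + 0.5776·0.3·0.87 + 0.759232·0.3·0.13 = 0.024360 + 0.041205 + 0.150754 + 0.029610 = 0.245929
Of this, 0.180364 comes from 0.150754 + 0.029610 (the cosmic-ray hit=true cases).
P(cosmic-ray hit | anomaly flag) = 0.180364 / 0.245929 ≈ 0.733

Now condition on the additional information:
Sum P(anomaly flag|·) weighted by the priors over both values of cosmic-ray hit:
  P(anomaly flag | real transient source) = 0.4528·0.7 + 0.759232·0.3
        = 0.316960 + 0.227770 = 0.544730
Keeping only the cosmic-ray hit-present terms gives 0.227770, so
  P(cosmic-ray hit | anomaly flag, real transient source) = 0.227770 / 0.544730 ≈ 0.418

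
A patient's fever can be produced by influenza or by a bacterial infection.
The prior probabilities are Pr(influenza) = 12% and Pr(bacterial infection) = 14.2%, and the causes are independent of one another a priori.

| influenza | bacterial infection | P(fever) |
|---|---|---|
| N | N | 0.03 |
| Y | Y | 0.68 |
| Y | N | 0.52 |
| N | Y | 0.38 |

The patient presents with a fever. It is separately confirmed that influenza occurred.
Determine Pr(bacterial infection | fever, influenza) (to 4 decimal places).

P(fever | influenza) = 0.52*0.858 + 0.68*0.142 = 0.446160 + 0.096560 = 0.542720
Of this, 0.096560 comes from 0.68*0.142 (the bacterial infection=true cases).
Hence the posterior is 0.096560/0.542720 ≈ 0.1779.

Pr(bacterial infection | fever, influenza) ≈ 0.1779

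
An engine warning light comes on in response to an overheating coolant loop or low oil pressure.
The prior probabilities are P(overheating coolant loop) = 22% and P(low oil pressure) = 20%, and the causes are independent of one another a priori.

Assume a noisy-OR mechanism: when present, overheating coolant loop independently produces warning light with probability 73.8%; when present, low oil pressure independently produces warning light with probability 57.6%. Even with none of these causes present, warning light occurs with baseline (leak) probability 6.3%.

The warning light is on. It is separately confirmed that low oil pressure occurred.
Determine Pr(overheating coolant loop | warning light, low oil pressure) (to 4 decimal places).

Pr(overheating coolant loop | warning light, low oil pressure) ≈ 0.2954

Under noisy-OR, P(warning light | causes) = 1 − (1−0.063)·∏(1−qᵢ) over the active causes.
Enumerate both values of overheating coolant loop and weight by the priors:
  P(warning light | low oil pressure) = 0.602712×0.78 + 0.895911×0.22
        = 0.470115 + 0.197100 = 0.667215
The terms with overheating coolant loop present sum to 0.197100, so
  P(overheating coolant loop | warning light, low oil pressure) = 0.197100 / 0.667215 ≈ 0.2954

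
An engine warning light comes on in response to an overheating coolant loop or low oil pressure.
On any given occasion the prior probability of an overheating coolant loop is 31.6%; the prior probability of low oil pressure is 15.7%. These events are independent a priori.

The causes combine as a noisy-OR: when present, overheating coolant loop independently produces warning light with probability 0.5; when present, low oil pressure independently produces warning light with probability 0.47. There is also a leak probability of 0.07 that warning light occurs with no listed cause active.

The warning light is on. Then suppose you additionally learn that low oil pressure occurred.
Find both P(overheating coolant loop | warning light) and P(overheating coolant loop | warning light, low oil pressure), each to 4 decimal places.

P(overheating coolant loop | warning light) ≈ 0.6549; P(overheating coolant loop | warning light, low oil pressure) ≈ 0.4071

Under noisy-OR, P(warning light | causes) = 1 − (1−0.07)·∏(1−qᵢ) over the active causes.
Weight on overheating coolant loop=true, given the evidence: 0.142518 + 0.037385 = 0.179903
Denominator P(warning light): 0.07·0.684·0.843 + 0.5071·0.684·0.157 + 0.535·0.316·0.843 + 0.75355·0.316·0.157 = 0.274722
Posterior = 0.179903 / 0.274722 ≈ 0.6549

With the extra evidence:
Enumerate both values of overheating coolant loop and weight by the priors:
  P(warning light | low oil pressure) = 0.5071·0.684 + 0.75355·0.316
        = 0.346856 + 0.238122 = 0.584978
The terms with overheating coolant loop present sum to 0.238122, so
  P(overheating coolant loop | warning light, low oil pressure) = 0.238122 / 0.584978 ≈ 0.4071
Conditioning on low oil pressure lowers the posterior on overheating coolant loop: the classic explaining-away effect in a common-effect structure.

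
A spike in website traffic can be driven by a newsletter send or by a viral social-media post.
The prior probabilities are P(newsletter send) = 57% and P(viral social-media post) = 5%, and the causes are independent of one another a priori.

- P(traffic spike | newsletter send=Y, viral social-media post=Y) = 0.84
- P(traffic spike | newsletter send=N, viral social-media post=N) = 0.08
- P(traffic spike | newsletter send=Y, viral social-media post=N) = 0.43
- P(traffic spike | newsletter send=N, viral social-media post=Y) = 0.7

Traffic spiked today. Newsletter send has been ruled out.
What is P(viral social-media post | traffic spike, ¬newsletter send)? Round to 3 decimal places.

P(viral social-media post | traffic spike, ¬newsletter send) ≈ 0.315

Numerator (weight on configurations with viral social-media post): 0.7*0.05 = 0.035000
Normalizer over all consistent configurations: 0.08*0.95 + 0.7*0.05 = 0.111000
P(viral social-media post | traffic spike, ¬newsletter send) = 0.035000/0.111000 ≈ 0.315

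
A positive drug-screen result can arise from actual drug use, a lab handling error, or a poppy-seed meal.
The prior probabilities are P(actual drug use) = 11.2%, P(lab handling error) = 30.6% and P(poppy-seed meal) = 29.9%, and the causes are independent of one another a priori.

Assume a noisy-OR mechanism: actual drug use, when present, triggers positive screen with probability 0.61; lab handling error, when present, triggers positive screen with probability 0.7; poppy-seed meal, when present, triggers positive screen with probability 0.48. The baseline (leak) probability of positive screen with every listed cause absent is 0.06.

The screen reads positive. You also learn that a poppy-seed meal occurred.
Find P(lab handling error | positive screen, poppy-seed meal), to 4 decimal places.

P(lab handling error | positive screen, poppy-seed meal) ≈ 0.4114

Under noisy-OR, P(positive screen | causes) = 1 − (1−0.06)·∏(1−qᵢ) over the active causes.
By total probability over the 4 (actual drug use, lab handling error) configurations:
  P(positive screen | poppy-seed meal) = 0.5112*0.888*0.694 + 0.85336*0.888*0.306 + 0.809368*0.112*0.694 + 0.94281*0.112*0.306
        = 0.315038 + 0.231882 + 0.062911 + 0.032312 = 0.642143
Configurations with lab handling error contribute 0.264194, so
  P(lab handling error | positive screen, poppy-seed meal) = 0.264194 / 0.642143 ≈ 0.4114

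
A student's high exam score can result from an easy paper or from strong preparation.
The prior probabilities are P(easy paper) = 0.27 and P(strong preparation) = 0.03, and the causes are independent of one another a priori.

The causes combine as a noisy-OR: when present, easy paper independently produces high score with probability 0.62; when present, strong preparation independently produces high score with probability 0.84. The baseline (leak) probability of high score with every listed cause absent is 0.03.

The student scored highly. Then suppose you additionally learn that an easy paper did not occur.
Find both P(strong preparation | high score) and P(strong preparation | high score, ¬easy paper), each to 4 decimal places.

P(strong preparation | high score) ≈ 0.1228; P(strong preparation | high score, ¬easy paper) ≈ 0.4655

Under noisy-OR, P(high score | causes) = 1 − (1−0.03)·∏(1−qᵢ) over the active causes.
For the numerator, keep only strong preparation=true terms: 0.018501 + 0.007622 = 0.026123
Normalizer over all consistent configurations: 0.03×0.73×0.97 + 0.8448×0.73×0.03 + 0.6314×0.27×0.97 + 0.941024×0.27×0.03 = 0.212730
P(strong preparation | high score) = 0.026123/0.212730 ≈ 0.1228

Now also conditioning on easy paper≠true:
P(high score | ¬easy paper) = 0.03*0.97 + 0.8448*0.03 = 0.029100 + 0.025344 = 0.054444
Restricting to configurations with strong preparation present: 0.8448*0.03 = 0.025344.
Hence the posterior is 0.025344/0.054444 ≈ 0.4655.
With easy paper excluded, strong preparation must carry more of the explanatory weight for the high score.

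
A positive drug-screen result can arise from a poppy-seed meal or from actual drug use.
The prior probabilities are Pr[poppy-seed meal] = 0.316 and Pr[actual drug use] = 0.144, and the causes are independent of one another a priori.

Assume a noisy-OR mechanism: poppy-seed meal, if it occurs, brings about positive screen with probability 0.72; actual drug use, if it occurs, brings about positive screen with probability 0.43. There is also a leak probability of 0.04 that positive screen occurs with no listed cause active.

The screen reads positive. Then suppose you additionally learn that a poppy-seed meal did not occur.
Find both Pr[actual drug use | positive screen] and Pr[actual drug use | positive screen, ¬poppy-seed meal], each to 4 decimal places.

Under noisy-OR, P(positive screen | causes) = 1 − (1−0.04)·∏(1−qᵢ) over the active causes.
Enumerate the 4 (poppy-seed meal, actual drug use) configurations and weight by the priors:
  P(positive screen) = 0.04×0.684×0.856 + 0.4528×0.684×0.144 + 0.7312×0.316×0.856 + 0.846784×0.316×0.144
        = 0.023420 + 0.044599 + 0.197787 + 0.038532 = 0.304338
Keeping only the actual drug use-present terms gives 0.083131, so
  P(actual drug use | positive screen) = 0.083131 / 0.304338 ≈ 0.2732

With the extra evidence:
Numerator (weight on configurations with actual drug use): 0.4528×0.144 = 0.065203
The normalizing constant is 0.04×0.856 + 0.4528×0.144 = 0.099443
Posterior = 0.065203 / 0.099443 ≈ 0.6557

Pr[actual drug use | positive screen] ≈ 0.2732; Pr[actual drug use | positive screen, ¬poppy-seed meal] ≈ 0.6557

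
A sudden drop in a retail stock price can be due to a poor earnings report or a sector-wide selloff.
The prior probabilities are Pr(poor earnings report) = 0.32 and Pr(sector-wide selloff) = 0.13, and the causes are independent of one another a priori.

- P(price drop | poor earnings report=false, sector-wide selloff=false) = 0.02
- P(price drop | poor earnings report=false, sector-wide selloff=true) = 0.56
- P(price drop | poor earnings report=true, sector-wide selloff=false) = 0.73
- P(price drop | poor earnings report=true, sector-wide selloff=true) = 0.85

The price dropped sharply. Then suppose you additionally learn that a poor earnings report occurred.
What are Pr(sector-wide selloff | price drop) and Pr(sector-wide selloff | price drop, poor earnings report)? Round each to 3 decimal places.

Pr(sector-wide selloff | price drop) ≈ 0.283; Pr(sector-wide selloff | price drop, poor earnings report) ≈ 0.148

By total probability over the 4 (poor earnings report, sector-wide selloff) configurations:
  P(price drop) = 0.02*0.68*0.87 + 0.56*0.68*0.13 + 0.73*0.32*0.87 + 0.85*0.32*0.13
        = 0.011832 + 0.049504 + 0.203232 + 0.035360 = 0.299928
Configurations with sector-wide selloff contribute 0.084864, so
  P(sector-wide selloff | price drop) = 0.084864 / 0.299928 ≈ 0.283

Now condition on the additional information:
Numerator (weight on configurations with sector-wide selloff): 0.85×0.13 = 0.110500
Denominator P(price drop | poor earnings report): 0.73×0.87 + 0.85×0.13 = 0.745600
Posterior = 0.110500 / 0.745600 ≈ 0.148
The drop from 0.283 to 0.148 is the explaining-away (discounting) effect.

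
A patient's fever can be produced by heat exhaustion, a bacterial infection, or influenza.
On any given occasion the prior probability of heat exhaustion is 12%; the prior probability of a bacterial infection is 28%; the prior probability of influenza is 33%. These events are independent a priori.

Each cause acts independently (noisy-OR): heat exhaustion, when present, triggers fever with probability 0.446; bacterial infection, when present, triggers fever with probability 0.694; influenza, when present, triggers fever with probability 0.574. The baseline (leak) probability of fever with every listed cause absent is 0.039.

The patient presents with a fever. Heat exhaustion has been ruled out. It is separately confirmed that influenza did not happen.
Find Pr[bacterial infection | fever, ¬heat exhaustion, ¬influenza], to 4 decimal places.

Under noisy-OR, P(fever | causes) = 1 − (1−0.039)·∏(1−qᵢ) over the active causes.
Weight on bacterial infection=true, given the evidence: 0.705934·0.28 = 0.197662
Denominator P(fever | ¬heat exhaustion, ¬influenza): 0.039·0.72 + 0.705934·0.28 = 0.225742
P(bacterial infection | fever, ¬heat exhaustion, ¬influenza) = 0.197662/0.225742 ≈ 0.8756

Pr[bacterial infection | fever, ¬heat exhaustion, ¬influenza] ≈ 0.8756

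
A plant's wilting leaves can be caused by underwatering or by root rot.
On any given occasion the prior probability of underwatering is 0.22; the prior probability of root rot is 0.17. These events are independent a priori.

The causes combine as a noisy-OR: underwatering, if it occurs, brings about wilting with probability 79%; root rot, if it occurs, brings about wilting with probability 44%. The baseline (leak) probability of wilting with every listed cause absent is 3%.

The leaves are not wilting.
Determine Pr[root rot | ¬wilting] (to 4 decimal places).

Under noisy-OR, P(wilting | causes) = 1 − (1−0.03)·∏(1−qᵢ) over the active causes.
P(¬wilting) = 0.97·0.78·0.83 + 0.5432·0.78·0.17 + 0.2037·0.22·0.83 + 0.114072·0.22·0.17 = 0.627978 + 0.072028 + 0.037196 + 0.004266 = 0.741468
The root rot-present share is 0.072028 + 0.004266 = 0.076294.
So P(root rot | ¬wilting) = 0.076294/0.741468 ≈ 0.1029.

Pr[root rot | ¬wilting] ≈ 0.1029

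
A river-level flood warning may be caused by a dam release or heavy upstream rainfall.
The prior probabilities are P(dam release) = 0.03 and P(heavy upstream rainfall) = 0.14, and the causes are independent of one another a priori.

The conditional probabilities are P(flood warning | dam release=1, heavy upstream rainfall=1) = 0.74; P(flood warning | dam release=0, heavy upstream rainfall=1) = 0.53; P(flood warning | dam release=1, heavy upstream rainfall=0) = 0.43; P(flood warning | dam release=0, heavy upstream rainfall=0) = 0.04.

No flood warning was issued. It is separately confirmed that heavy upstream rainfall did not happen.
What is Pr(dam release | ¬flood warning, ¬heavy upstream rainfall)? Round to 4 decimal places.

By total probability over both values of dam release:
  P(¬flood warning | ¬heavy upstream rainfall) = 0.96·0.97 + 0.57·0.03
        = 0.931200 + 0.017100 = 0.948300
Keeping only the dam release-present terms gives 0.017100, so
  P(dam release | ¬flood warning, ¬heavy upstream rainfall) = 0.017100 / 0.948300 ≈ 0.0180

Pr(dam release | ¬flood warning, ¬heavy upstream rainfall) ≈ 0.0180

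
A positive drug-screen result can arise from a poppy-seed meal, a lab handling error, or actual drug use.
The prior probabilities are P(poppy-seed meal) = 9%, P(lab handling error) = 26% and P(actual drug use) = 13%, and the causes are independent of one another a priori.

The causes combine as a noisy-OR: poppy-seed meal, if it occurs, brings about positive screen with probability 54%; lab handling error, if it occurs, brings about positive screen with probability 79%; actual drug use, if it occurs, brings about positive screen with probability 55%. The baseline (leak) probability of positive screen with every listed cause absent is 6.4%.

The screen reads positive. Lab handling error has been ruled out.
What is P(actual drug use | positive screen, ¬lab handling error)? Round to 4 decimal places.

P(actual drug use | positive screen, ¬lab handling error) ≈ 0.4499

Under noisy-OR, P(positive screen | causes) = 1 − (1−0.064)·∏(1−qᵢ) over the active causes.
By total probability over the 4 (poppy-seed meal, actual drug use) configurations:
  P(positive screen | ¬lab handling error) = 0.064×0.91×0.87 + 0.5788×0.91×0.13 + 0.56944×0.09×0.87 + 0.806248×0.09×0.13
        = 0.050669 + 0.068472 + 0.044587 + 0.009433 = 0.173161
Configurations with actual drug use contribute 0.077905, so
  P(actual drug use | positive screen, ¬lab handling error) = 0.077905 / 0.173161 ≈ 0.4499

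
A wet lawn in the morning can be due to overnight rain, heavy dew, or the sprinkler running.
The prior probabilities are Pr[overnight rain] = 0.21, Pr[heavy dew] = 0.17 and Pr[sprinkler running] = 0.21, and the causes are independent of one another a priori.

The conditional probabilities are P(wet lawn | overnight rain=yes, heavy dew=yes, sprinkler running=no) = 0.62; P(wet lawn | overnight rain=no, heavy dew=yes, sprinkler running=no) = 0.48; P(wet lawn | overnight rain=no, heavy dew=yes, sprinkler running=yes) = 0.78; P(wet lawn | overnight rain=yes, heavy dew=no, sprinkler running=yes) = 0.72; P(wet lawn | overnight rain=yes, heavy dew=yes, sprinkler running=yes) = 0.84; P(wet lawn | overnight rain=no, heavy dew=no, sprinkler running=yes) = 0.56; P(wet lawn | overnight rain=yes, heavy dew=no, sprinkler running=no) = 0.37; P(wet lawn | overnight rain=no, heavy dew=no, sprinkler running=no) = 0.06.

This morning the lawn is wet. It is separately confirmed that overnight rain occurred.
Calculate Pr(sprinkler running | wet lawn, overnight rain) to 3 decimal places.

P(wet lawn | overnight rain) = 0.37*0.83*0.79 + 0.72*0.83*0.21 + 0.62*0.17*0.79 + 0.84*0.17*0.21 = 0.242609 + 0.125496 + 0.083266 + 0.029988 = 0.481359
The sprinkler running-present share is 0.125496 + 0.029988 = 0.155484.
P(sprinkler running | wet lawn, overnight rain) = 0.155484 / 0.481359 ≈ 0.323

Pr(sprinkler running | wet lawn, overnight rain) ≈ 0.323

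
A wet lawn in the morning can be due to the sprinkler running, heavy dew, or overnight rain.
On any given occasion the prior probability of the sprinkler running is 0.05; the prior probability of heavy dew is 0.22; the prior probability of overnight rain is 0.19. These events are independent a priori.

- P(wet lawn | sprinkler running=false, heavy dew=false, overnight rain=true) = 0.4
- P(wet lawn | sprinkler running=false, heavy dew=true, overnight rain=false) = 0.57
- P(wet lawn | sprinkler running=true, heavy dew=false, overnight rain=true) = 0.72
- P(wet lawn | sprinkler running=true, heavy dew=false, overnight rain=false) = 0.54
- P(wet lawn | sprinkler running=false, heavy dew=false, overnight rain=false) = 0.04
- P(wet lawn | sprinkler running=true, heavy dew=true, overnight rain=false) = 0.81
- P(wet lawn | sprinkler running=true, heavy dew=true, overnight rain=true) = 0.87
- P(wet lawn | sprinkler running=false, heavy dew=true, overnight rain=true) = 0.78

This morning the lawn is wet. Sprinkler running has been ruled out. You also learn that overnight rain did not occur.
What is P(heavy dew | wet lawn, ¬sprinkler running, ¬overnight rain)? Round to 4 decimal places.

P(heavy dew | wet lawn, ¬sprinkler running, ¬overnight rain) ≈ 0.8008

For the numerator, keep only heavy dew=true terms: 0.57·0.22 = 0.125400
Denominator P(wet lawn | ¬sprinkler running, ¬overnight rain): 0.04·0.78 + 0.57·0.22 = 0.156600
Posterior = 0.125400 / 0.156600 ≈ 0.8008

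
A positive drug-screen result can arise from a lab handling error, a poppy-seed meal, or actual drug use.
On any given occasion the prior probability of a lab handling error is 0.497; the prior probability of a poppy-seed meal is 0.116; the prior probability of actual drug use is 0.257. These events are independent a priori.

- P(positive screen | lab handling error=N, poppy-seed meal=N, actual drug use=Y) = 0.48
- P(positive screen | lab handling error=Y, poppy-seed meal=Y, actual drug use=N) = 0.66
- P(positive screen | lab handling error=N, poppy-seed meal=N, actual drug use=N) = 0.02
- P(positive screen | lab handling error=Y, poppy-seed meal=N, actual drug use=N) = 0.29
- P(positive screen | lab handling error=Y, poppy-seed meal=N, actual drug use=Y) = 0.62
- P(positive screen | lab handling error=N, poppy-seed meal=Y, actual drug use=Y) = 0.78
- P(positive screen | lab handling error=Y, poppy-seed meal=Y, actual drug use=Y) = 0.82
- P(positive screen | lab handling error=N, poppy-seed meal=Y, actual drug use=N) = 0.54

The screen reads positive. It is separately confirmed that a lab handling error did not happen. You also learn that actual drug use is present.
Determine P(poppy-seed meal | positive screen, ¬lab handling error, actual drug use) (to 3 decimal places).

P(poppy-seed meal | positive screen, ¬lab handling error, actual drug use) ≈ 0.176

Numerator (weight on configurations with poppy-seed meal): 0.78×0.116 = 0.090480
Normalizer over all consistent configurations: 0.48×0.884 + 0.78×0.116 = 0.514800
Posterior = 0.090480 / 0.514800 ≈ 0.176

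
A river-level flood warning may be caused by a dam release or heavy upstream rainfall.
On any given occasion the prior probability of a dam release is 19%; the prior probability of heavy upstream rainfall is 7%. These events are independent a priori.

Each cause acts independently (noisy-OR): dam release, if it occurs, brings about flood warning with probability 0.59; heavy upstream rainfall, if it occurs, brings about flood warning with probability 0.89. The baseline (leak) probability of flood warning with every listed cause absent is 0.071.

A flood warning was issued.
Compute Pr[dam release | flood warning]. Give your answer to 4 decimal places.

Under noisy-OR, P(flood warning | causes) = 1 − (1−0.071)·∏(1−qᵢ) over the active causes.
By total probability over the 4 (dam release, heavy upstream rainfall) configurations:
  P(flood warning) = 0.071×0.81×0.93 + 0.89781×0.81×0.07 + 0.61911×0.19×0.93 + 0.958102×0.19×0.07
        = 0.053484 + 0.050906 + 0.109397 + 0.012743 = 0.226530
Configurations with dam release contribute 0.122140, so
  P(dam release | flood warning) = 0.122140 / 0.226530 ≈ 0.5392

Pr[dam release | flood warning] ≈ 0.5392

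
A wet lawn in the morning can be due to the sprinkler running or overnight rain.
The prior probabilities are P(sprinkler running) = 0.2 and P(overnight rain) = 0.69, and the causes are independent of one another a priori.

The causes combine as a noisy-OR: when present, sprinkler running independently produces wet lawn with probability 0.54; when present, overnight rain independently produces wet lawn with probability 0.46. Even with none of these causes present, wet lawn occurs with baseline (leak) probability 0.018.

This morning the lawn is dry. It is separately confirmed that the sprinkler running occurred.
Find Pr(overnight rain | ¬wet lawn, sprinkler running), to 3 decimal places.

Under noisy-OR, P(wet lawn | causes) = 1 − (1−0.018)·∏(1−qᵢ) over the active causes.
Enumerate both values of overnight rain and weight by the priors:
  P(¬wet lawn | sprinkler running) = 0.45172·0.31 + 0.243929·0.69
        = 0.140033 + 0.168311 = 0.308344
Keeping only the overnight rain-present terms gives 0.168311, so
  P(overnight rain | ¬wet lawn, sprinkler running) = 0.168311 / 0.308344 ≈ 0.546

Pr(overnight rain | ¬wet lawn, sprinkler running) ≈ 0.546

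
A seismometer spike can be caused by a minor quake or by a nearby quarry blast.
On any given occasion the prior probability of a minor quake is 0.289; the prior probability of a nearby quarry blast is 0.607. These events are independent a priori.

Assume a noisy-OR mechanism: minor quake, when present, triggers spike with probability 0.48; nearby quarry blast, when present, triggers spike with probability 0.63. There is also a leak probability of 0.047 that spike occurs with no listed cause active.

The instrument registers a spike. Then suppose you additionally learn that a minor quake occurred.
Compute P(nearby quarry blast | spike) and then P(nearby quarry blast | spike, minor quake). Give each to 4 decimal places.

P(nearby quarry blast | spike) ≈ 0.8572; P(nearby quarry blast | spike, minor quake) ≈ 0.7143

Under noisy-OR, P(spike | causes) = 1 − (1−0.047)·∏(1−qᵢ) over the active causes.
Weight on nearby quarry blast=true, given the evidence: 0.279399 + 0.143258 = 0.422657
Normalizer over all consistent configurations: 0.047×0.711×0.393 + 0.64739×0.711×0.607 + 0.50444×0.289×0.393 + 0.816643×0.289×0.607 = 0.493083
Posterior = 0.422657 / 0.493083 ≈ 0.8572

Now also conditioning on minor quake=true:
Numerator (weight on configurations with nearby quarry blast): 0.816643×0.607 = 0.495702
Denominator P(spike | minor quake): 0.50444×0.393 + 0.816643×0.607 = 0.693947
P(nearby quarry blast | spike, minor quake) = 0.495702/0.693947 ≈ 0.7143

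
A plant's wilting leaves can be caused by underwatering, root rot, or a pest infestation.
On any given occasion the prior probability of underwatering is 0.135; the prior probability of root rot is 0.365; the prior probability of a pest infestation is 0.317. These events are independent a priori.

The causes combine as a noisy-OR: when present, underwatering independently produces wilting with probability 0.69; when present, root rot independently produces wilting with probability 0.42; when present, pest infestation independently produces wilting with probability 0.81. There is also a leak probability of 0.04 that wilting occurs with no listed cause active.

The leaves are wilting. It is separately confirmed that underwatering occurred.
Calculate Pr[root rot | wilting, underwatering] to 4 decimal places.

Under noisy-OR, P(wilting | causes) = 1 − (1−0.04)·∏(1−qᵢ) over the active causes.
Enumerate the 4 (root rot, pest infestation) configurations and weight by the priors:
  P(wilting | underwatering) = 0.7024×0.635×0.683 + 0.943456×0.635×0.317 + 0.827392×0.365×0.683 + 0.967204×0.365×0.317
        = 0.304634 + 0.189913 + 0.206265 + 0.111910 = 0.812722
The terms with root rot present sum to 0.318175, so
  P(root rot | wilting, underwatering) = 0.318175 / 0.812722 ≈ 0.3915

Pr[root rot | wilting, underwatering] ≈ 0.3915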